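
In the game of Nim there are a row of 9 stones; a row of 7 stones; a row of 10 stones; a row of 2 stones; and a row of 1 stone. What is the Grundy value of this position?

7

Compute the nim-sum pairwise:
9 ^ 7 = 14
14 ^ 10 = 4
4 ^ 2 = 6
6 ^ 1 = 7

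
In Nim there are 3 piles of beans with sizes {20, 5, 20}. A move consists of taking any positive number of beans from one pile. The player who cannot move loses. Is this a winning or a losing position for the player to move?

Compute the nim-sum pairwise:
20 XOR 5 = 17
17 XOR 20 = 5
The nim-sum is 5 ≠ 0, so this is an N-position: the player to move can win.

Winning position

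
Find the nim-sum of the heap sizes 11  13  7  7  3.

Compute the nim-sum pairwise:
11 ^ 13 = 6
6 ^ 7 = 1
1 ^ 7 = 6
6 ^ 3 = 5

5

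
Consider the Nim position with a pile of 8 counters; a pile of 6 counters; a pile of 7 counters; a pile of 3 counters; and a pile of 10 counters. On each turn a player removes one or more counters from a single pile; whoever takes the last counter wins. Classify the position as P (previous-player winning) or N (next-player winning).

P-position

In binary:
  1000  (8)
  0110  (6)
  0111  (7)
  0011  (3)
  1010  (10)
  ----
  0000  (0)
The nim-sum is 0, so this is a P-position: the player to move is in a losing position under optimal play.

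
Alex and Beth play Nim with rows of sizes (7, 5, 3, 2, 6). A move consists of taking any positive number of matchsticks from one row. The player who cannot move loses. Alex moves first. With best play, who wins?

Alex wins

Compute the nim-sum pairwise:
7 ⊕ 5 = 2
2 ⊕ 3 = 1
1 ⊕ 2 = 3
3 ⊕ 6 = 5
The nim-sum is 5 ≠ 0, so this is an N-position: the player to move can win; Alex has a winning move.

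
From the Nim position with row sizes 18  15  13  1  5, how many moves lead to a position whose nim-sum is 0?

1

Compute the nim-sum pairwise:
18 ⊕ 15 = 29
29 ⊕ 13 = 16
16 ⊕ 1 = 17
17 ⊕ 5 = 20
The overall nim-sum is X = 20. A row of size p has a winning move iff p XOR X < p (reduce it to p XOR X).
  18: 18 XOR 20 = 6 < 18 — winning move (to 6).
  15: 15 XOR 20 = 27 ≥ 15 — no move.
  13: 13 XOR 20 = 25 ≥ 13 — no move.
  1: 1 XOR 20 = 21 ≥ 1 — no move.
  5: 5 XOR 20 = 17 ≥ 5 — no move.
That gives 1 winning move.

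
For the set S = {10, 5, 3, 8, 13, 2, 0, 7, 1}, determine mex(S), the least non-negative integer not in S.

4

The values 0, 1, 2, 3 are all present; 4 is the first non-negative integer missing from the set.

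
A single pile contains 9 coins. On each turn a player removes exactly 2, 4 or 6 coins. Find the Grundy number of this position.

0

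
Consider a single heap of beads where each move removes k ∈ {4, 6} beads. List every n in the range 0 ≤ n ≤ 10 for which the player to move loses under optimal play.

0, 1, 2, 3, 10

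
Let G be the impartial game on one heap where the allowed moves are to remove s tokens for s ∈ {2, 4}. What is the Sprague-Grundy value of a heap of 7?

0

Compute g(0), g(1), … for moves {2, 4}:
g(0) = mex{} = 0
g(1) = mex{} = 0
g(2) = mex{0} = 1
g(3) = mex{0} = 1
g(4) = mex{0,1} = 2
g(5) = mex{0,1} = 2
g(6) = mex{1,2} = 0
g(7) = mex{1,2} = 0
So g(7) = 0.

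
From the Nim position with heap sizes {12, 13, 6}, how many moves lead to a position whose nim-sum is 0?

3

Write each in binary and XOR column by column:
  1100  (12)
  1101  (13)
  0110  (6)
  ----
  0111  (7)
The overall nim-sum is X = 7. A heap of size p has a winning move iff p XOR X < p (reduce it to p XOR X).
  12: 12 XOR 7 = 11 < 12 — winning move (to 11).
  13: 13 XOR 7 = 10 < 13 — winning move (to 10).
  6: 6 XOR 7 = 1 < 6 — winning move (to 1).
That gives 3 winning moves.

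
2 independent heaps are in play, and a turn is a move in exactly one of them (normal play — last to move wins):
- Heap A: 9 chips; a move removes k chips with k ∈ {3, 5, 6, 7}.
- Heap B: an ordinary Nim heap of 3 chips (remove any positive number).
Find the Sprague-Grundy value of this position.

0

For heap A, compute g(0), g(1), … with moves {3, 5, 6, 7}:
k:     0  1  2  3  4  5  6  7  8  9
g(k):  0  0  0  1  1  1  2  2  2  3
So g(9) = 3.
Heap B is a plain Nim heap of size 3, so its Grundy value is 3.
By the Sprague-Grundy theorem, the Grundy value of a sum of independent games is the XOR of the component values.
Combined value = 3 ⊕ 3 = 0.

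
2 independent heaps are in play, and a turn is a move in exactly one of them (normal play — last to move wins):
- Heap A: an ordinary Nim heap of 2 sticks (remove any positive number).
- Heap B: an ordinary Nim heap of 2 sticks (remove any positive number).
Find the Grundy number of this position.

Heap A is a plain Nim heap of size 2, so its Grundy value is 2.
Heap B is a plain Nim heap of size 2, so its Grundy value is 2.
By the Sprague-Grundy theorem, the Grundy value of a sum of independent games is the XOR of the component values.
Combined value = 2 ⊕ 2 = 0.

0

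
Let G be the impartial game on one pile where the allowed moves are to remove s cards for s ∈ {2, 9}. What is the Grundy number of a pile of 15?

Build the Grundy sequence with g(k) = mex{g(k−s) : s ∈ {2, 9}, s ≤ k}:
k:     0  1  2  3  4  5  6  7  8  9 10 11 12 13 14 15
g(k):  0  0  1  1  0  0  1  1  0  2  1  0  0  1  1  0
So g(15) = 0.

0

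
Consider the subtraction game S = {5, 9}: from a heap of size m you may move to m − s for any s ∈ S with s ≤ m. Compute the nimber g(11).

Grundy values for subtraction set {5, 9}:
g(0) = mex{} = 0
g(1) = mex{} = 0
g(2) = mex{} = 0
g(3) = mex{} = 0
g(4) = mex{} = 0
g(5) = mex{0} = 1
g(6) = mex{0} = 1
g(7) = mex{0} = 1
g(8) = mex{0} = 1
g(9) = mex{0} = 1
g(10) = mex{0,1} = 2
g(11) = mex{0,1} = 2
So g(11) = 2.

2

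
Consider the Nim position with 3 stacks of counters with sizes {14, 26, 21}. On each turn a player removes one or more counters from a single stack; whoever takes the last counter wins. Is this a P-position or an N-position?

N-position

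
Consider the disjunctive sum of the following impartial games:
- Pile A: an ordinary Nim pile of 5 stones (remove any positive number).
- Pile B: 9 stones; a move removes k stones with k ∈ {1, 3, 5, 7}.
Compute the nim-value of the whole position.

Pile A is a plain Nim pile of size 5, so its Grundy value is 5.
For pile B, compute g(0), g(1), … with moves {1, 3, 5, 7}:
g(0) = mex{} = 0
g(1) = mex{0} = 1
g(2) = mex{1} = 0
g(3) = mex{0} = 1
g(4) = mex{1} = 0
g(5) = mex{0} = 1
g(6) = mex{1} = 0
g(7) = mex{0} = 1
g(8) = mex{1} = 0
g(9) = mex{0} = 1
So g(9) = 1.
The value of a disjunctive sum is the nim-sum of the parts.
Combined value = 5 XOR 1 = 4.

4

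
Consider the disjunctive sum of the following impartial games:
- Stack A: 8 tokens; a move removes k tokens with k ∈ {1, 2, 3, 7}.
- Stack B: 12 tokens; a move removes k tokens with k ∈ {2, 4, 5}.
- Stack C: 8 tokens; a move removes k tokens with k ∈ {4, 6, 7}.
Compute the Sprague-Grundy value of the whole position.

0

Build the Grundy sequence for stack A with g(k) = mex{g(k−s) : s ∈ {1, 2, 3, 7}, s ≤ k}:
k:     0  1  2  3  4  5  6  7  8
g(k):  0  1  2  3  0  1  2  3  0
So g(8) = 0.
For stack B, compute g(0), g(1), … with moves {2, 4, 5}:
k:     0  1  2  3  4  5  6  7  8  9 10 11 12
g(k):  0  0  1  1  2  2  3  0  0  1  1  2  2
So g(12) = 2.
Grundy values for stack C (subtraction set {4, 6, 7}):
k:     0  1  2  3  4  5  6  7  8
g(k):  0  0  0  0  1  1  1  1  2
So g(8) = 2.
The value of a disjunctive sum is the nim-sum of the parts.
Combined value = 0 XOR 2 XOR 2 = 0.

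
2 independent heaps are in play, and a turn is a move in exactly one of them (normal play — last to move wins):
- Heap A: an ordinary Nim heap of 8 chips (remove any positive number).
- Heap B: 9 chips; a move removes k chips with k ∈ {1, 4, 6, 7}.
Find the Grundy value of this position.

10

Heap A is a plain Nim heap of size 8, so its Grundy value is 8.
Grundy values for heap B (subtraction set {1, 4, 6, 7}):
g(0) = mex{} = 0
g(1) = mex{0} = 1
g(2) = mex{1} = 0
g(3) = mex{0} = 1
g(4) = mex{0,1} = 2
g(5) = mex{1,2} = 0
g(6) = mex{0} = 1
g(7) = mex{0,1} = 2
g(8) = mex{0,1,2} = 3
g(9) = mex{0,1,3} = 2
So g(9) = 2.
The value of a disjunctive sum is the nim-sum of the parts.
Combined value = 8 ⊕ 2 = 10.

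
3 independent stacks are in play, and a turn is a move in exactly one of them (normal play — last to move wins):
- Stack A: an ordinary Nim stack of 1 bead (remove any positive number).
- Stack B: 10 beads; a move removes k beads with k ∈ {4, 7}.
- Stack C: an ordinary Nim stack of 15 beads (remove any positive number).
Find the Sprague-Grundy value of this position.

Stack A is a plain Nim stack of size 1, so its Grundy value is 1.
For stack B, compute g(0), g(1), … with moves {4, 7}:
k:     0  1  2  3  4  5  6  7  8  9 10
g(k):  0  0  0  0  1  1  1  1  2  2  2
So g(10) = 2.
Stack C is a plain Nim stack of size 15, so its Grundy value is 15.
By the Sprague-Grundy theorem, the Grundy value of a sum of independent games is the XOR of the component values.
Combined value = 1 ⊕ 2 ⊕ 15 = 12.

12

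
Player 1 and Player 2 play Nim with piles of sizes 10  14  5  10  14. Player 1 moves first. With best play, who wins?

Compute the nim-sum pairwise:
10 XOR 14 = 4
4 XOR 5 = 1
1 XOR 10 = 11
11 XOR 14 = 5
The nim-sum is 5 ≠ 0, so this is an N-position: the player to move can win; Player 1 has a winning move.

Player 1 wins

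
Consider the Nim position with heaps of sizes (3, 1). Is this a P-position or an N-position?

Compute the nim-sum pairwise:
3 XOR 1 = 2
The nim-sum is 2 ≠ 0, so this is an N-position: the player to move can win.

N-position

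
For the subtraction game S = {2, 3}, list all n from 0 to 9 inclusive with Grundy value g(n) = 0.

Grundy values for subtraction set {2, 3}:
g(0) = mex{} = 0
g(1) = mex{} = 0
g(2) = mex{0} = 1
g(3) = mex{0} = 1
g(4) = mex{0,1} = 2
g(5) = mex{1} = 0
g(6) = mex{1,2} = 0
g(7) = mex{0,2} = 1
g(8) = mex{0} = 1
g(9) = mex{0,1} = 2
The P-positions (g = 0) in 0..9 are 0, 1, 5, 6.

0, 1, 5, 6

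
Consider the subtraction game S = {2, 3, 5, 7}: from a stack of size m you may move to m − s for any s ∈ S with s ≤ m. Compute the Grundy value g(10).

0

Compute g(0), g(1), … for moves {2, 3, 5, 7}:
g(0) = mex{} = 0
g(1) = mex{} = 0
g(2) = mex{0} = 1
g(3) = mex{0} = 1
g(4) = mex{0,1} = 2
g(5) = mex{0,1} = 2
g(6) = mex{0,1,2} = 3
g(7) = mex{0,1,2} = 3
g(8) = mex{0,1,2,3} = 4
g(9) = mex{1,2,3} = 0
g(10) = mex{1,2,3,4} = 0
So g(10) = 0.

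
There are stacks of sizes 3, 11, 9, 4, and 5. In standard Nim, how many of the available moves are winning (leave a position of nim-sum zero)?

0

Write each in binary and XOR column by column:
  0011  (3)
  1011  (11)
  1001  (9)
  0100  (4)
  0101  (5)
  ----
  0000  (0)
The nim-sum is already 0, so every move leaves a nonzero nim-sum — there are no winning moves.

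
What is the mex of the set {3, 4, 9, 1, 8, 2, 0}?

The values 0, 1, 2, 3, 4 are all present; 5 is the first non-negative integer missing from the set.

5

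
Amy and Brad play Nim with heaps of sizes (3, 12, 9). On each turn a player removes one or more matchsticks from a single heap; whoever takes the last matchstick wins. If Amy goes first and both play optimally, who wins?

Nim-sum: 3 ⊕ 12 ⊕ 9 = 6.
The nim-sum is 6 ≠ 0, so this is an N-position: the player to move can win; Amy has a winning move.

Amy wins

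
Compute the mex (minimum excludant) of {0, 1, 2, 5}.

The values 0, 1, 2 are all present; 3 is the first non-negative integer missing from the set.

3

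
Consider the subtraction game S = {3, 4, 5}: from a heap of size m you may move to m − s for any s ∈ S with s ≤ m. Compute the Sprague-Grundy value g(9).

0

Grundy values for subtraction set {3, 4, 5}:
k:     0  1  2  3  4  5  6  7  8  9
g(k):  0  0  0  1  1  1  2  2  0  0
So g(9) = 0.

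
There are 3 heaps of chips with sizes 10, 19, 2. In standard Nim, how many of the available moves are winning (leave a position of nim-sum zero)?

1

In binary:
  01010  (10)
  10011  (19)
  00010  (2)
  -----
  11011  (27)
The overall nim-sum is X = 27. A heap of size p has a winning move iff p XOR X < p (reduce it to p XOR X).
  10: 10 XOR 27 = 17 ≥ 10 — no move.
  19: 19 XOR 27 = 8 < 19 — winning move (to 8).
  2: 2 XOR 27 = 25 ≥ 2 — no move.
That gives 1 winning move.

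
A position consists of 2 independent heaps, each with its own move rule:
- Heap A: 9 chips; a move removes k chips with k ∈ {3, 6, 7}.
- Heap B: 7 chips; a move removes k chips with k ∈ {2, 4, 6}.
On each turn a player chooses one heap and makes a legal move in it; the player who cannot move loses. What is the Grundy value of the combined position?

Build the Grundy sequence for heap A with g(k) = mex{g(k−s) : s ∈ {3, 6, 7}, s ≤ k}:
k:     0  1  2  3  4  5  6  7  8  9
g(k):  0  0  0  1  1  1  2  2  2  3
So g(9) = 3.
Build the Grundy sequence for heap B with g(k) = mex{g(k−s) : s ∈ {2, 4, 6}, s ≤ k}:
g(0) = mex{} = 0
g(1) = mex{} = 0
g(2) = mex{0} = 1
g(3) = mex{0} = 1
g(4) = mex{0,1} = 2
g(5) = mex{0,1} = 2
g(6) = mex{0,1,2} = 3
g(7) = mex{0,1,2} = 3
So g(7) = 3.
By the Sprague-Grundy theorem, the Grundy value of a sum of independent games is the XOR of the component values.
Combined value = 3 ⊕ 3 = 0.

0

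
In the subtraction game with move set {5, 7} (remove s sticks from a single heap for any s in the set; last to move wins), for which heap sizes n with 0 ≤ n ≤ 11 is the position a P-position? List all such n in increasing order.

Build the Grundy sequence with g(k) = mex{g(k−s) : s ∈ {5, 7}, s ≤ k}:
k:     0  1  2  3  4  5  6  7  8  9 10 11
g(k):  0  0  0  0  0  1  1  1  1  1  2  2
The P-positions (g = 0) in 0..11 are 0, 1, 2, 3, 4.

0, 1, 2, 3, 4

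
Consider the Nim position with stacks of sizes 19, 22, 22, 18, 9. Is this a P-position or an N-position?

N-position

Nim-sum: 19 ⊕ 22 ⊕ 22 ⊕ 18 ⊕ 9 = 8.
The nim-sum is 8 ≠ 0, so this is an N-position: the player to move can win.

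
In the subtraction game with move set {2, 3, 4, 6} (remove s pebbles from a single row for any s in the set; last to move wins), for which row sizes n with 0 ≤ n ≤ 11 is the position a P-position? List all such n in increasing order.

0, 1, 8, 9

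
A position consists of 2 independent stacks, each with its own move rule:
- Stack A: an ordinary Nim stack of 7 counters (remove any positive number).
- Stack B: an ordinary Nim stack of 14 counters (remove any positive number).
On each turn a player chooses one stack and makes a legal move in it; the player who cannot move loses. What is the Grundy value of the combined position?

Stack A is a plain Nim stack of size 7, so its Grundy value is 7.
Stack B is a plain Nim stack of size 14, so its Grundy value is 14.
The value of a disjunctive sum is the nim-sum of the parts.
Combined value = 7 XOR 14 = 9.

9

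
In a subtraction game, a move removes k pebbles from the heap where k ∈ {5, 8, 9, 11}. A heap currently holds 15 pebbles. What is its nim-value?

3

Build the Grundy sequence with g(k) = mex{g(k−s) : s ∈ {5, 8, 9, 11}, s ≤ k}:
k:     0  1  2  3  4  5  6  7  8  9 10 11 12 13 14 15
g(k):  0  0  0  0  0  1  1  1  1  1  2  2  2  2  2  3
So g(15) = 3.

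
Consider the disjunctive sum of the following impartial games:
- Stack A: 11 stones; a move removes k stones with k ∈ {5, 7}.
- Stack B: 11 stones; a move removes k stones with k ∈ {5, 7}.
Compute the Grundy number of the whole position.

Grundy values for stack A (subtraction set {5, 7}):
k:     0  1  2  3  4  5  6  7  8  9 10 11
g(k):  0  0  0  0  0  1  1  1  1  1  2  2
So g(11) = 2.
For stack B, compute g(0), g(1), … with moves {5, 7}:
k:     0  1  2  3  4  5  6  7  8  9 10 11
g(k):  0  0  0  0  0  1  1  1  1  1  2  2
So g(11) = 2.
The value of a disjunctive sum is the nim-sum of the parts.
Combined value = 2 XOR 2 = 0.

0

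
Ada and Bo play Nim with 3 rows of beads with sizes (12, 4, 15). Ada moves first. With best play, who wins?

Ada wins

Nim-sum: 12 XOR 4 XOR 15 = 7.
The nim-sum is 7 ≠ 0, so this is an N-position: the player to move can win; Ada has a winning move.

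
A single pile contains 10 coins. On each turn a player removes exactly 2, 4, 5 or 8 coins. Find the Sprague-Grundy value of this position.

0

Build the Grundy sequence with g(k) = mex{g(k−s) : s ∈ {2, 4, 5, 8}, s ≤ k}:
k:     0  1  2  3  4  5  6  7  8  9 10
g(k):  0  0  1  1  2  2  3  0  4  1  0
So g(10) = 0.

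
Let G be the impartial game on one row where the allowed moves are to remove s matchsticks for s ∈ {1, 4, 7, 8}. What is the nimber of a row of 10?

3

Build the Grundy sequence with g(k) = mex{g(k−s) : s ∈ {1, 4, 7, 8}, s ≤ k}:
k:     0  1  2  3  4  5  6  7  8  9 10
g(k):  0  1  0  1  2  0  1  2  3  2  3
So g(10) = 3.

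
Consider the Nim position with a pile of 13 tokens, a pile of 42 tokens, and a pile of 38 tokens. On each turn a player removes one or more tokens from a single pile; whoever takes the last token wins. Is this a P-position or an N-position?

N-position

Bitwise XOR of the heap sizes:
  001101  (13)
  101010  (42)
  100110  (38)
  ------
  000001  (1)
The nim-sum is 1 ≠ 0, so this is an N-position: the player to move can win.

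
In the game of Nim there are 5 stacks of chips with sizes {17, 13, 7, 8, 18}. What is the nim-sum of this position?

Bitwise XOR of the heap sizes:
  10001  (17)
  01101  (13)
  00111  (7)
  01000  (8)
  10010  (18)
  -----
  00001  (1)

1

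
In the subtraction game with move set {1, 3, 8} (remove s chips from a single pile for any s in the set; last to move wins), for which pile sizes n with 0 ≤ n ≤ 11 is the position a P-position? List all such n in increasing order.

0, 2, 4, 6, 11

Compute g(0), g(1), … for moves {1, 3, 8}:
g(0) = mex{} = 0
g(1) = mex{0} = 1
g(2) = mex{1} = 0
g(3) = mex{0} = 1
g(4) = mex{1} = 0
g(5) = mex{0} = 1
g(6) = mex{1} = 0
g(7) = mex{0} = 1
g(8) = mex{0,1} = 2
g(9) = mex{0,1,2} = 3
g(10) = mex{0,1,3} = 2
g(11) = mex{1,2} = 0
The P-positions (g = 0) in 0..11 are 0, 2, 4, 6, 11.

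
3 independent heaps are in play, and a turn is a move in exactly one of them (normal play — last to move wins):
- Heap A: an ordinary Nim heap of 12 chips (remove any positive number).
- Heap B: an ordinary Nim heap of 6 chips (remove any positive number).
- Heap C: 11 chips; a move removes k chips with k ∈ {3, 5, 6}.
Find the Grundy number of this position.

10

Heap A is a plain Nim heap of size 12, so its Grundy value is 12.
Heap B is a plain Nim heap of size 6, so its Grundy value is 6.
For heap C, compute g(0), g(1), … with moves {3, 5, 6}:
k:     0  1  2  3  4  5  6  7  8  9 10 11
g(k):  0  0  0  1  1  1  2  2  2  0  0  0
So g(11) = 0.
The value of a disjunctive sum is the nim-sum of the parts.
Combined value = 12 XOR 6 XOR 0 = 10.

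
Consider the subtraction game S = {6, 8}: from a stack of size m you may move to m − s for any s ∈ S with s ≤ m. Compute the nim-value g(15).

0

Build the Grundy sequence with g(k) = mex{g(k−s) : s ∈ {6, 8}, s ≤ k}:
k:     0  1  2  3  4  5  6  7  8  9 10 11 12 13 14 15
g(k):  0  0  0  0  0  0  1  1  1  1  1  1  2  2  0  0
So g(15) = 0.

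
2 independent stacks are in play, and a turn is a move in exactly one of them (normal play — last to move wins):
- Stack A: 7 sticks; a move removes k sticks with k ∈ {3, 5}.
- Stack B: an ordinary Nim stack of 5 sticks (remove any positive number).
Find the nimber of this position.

Grundy values for stack A (subtraction set {3, 5}):
k:     0  1  2  3  4  5  6  7
g(k):  0  0  0  1  1  1  2  2
So g(7) = 2.
Stack B is a plain Nim stack of size 5, so its Grundy value is 5.
By the Sprague-Grundy theorem, the Grundy value of a sum of independent games is the XOR of the component values.
Combined value = 2 XOR 5 = 7.

7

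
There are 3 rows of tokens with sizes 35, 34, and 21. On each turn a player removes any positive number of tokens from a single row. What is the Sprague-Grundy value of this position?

20

Nim-sum: 35 ^ 34 ^ 21 = 20.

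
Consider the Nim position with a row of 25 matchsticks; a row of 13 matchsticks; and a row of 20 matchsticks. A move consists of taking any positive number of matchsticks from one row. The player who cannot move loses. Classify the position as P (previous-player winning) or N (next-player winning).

P-position

Bitwise XOR of the heap sizes:
  11001  (25)
  01101  (13)
  10100  (20)
  -----
  00000  (0)
The nim-sum is 0, so this is a P-position: the player to move is in a losing position under optimal play.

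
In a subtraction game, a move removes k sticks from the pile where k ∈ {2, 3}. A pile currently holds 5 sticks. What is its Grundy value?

Build the Grundy sequence with g(k) = mex{g(k−s) : s ∈ {2, 3}, s ≤ k}:
g(0) = mex{} = 0
g(1) = mex{} = 0
g(2) = mex{0} = 1
g(3) = mex{0} = 1
g(4) = mex{0,1} = 2
g(5) = mex{1} = 0
So g(5) = 0.

0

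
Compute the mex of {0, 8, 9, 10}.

1

0 is in the set but 1 is not, so the mex is 1.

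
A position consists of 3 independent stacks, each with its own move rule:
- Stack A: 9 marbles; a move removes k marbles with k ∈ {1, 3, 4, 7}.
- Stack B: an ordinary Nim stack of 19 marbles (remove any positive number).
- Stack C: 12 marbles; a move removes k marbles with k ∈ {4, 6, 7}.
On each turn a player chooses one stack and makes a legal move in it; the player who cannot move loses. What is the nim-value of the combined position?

18

Build the Grundy sequence for stack A with g(k) = mex{g(k−s) : s ∈ {1, 3, 4, 7}, s ≤ k}:
k:     0  1  2  3  4  5  6  7  8  9
g(k):  0  1  0  1  2  3  2  3  0  1
So g(9) = 1.
Stack B is a plain Nim stack of size 19, so its Grundy value is 19.
Grundy values for stack C (subtraction set {4, 6, 7}):
g(0) = mex{} = 0
g(1) = mex{} = 0
g(2) = mex{} = 0
g(3) = mex{} = 0
g(4) = mex{0} = 1
g(5) = mex{0} = 1
g(6) = mex{0} = 1
g(7) = mex{0} = 1
g(8) = mex{0,1} = 2
g(9) = mex{0,1} = 2
g(10) = mex{0,1} = 2
g(11) = mex{1} = 0
g(12) = mex{1,2} = 0
So g(12) = 0.
By the Sprague-Grundy theorem, the Grundy value of a sum of independent games is the XOR of the component values.
Combined value = 1 ⊕ 19 ⊕ 0 = 18.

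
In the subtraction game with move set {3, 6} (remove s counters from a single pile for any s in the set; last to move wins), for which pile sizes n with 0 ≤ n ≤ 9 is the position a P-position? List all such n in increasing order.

0, 1, 2, 9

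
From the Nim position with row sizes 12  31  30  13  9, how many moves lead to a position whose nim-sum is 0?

Nim-sum: 12 ^ 31 ^ 30 ^ 13 ^ 9 = 9.
The overall nim-sum is X = 9. A row of size p has a winning move iff p XOR X < p (reduce it to p XOR X).
  12: 12 XOR 9 = 5 < 12 — winning move (to 5).
  31: 31 XOR 9 = 22 < 31 — winning move (to 22).
  30: 30 XOR 9 = 23 < 30 — winning move (to 23).
  13: 13 XOR 9 = 4 < 13 — winning move (to 4).
  9: 9 XOR 9 = 0 < 9 — winning move (to 0).
That gives 5 winning moves.

5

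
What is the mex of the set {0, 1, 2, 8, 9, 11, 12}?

The values 0, 1, 2 are all present; 3 is the first non-negative integer missing from the set.

3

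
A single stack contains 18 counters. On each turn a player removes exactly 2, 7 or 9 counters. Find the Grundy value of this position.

1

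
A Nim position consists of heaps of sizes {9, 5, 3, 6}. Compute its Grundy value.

9

In binary:
  1001  (9)
  0101  (5)
  0011  (3)
  0110  (6)
  ----
  1001  (9)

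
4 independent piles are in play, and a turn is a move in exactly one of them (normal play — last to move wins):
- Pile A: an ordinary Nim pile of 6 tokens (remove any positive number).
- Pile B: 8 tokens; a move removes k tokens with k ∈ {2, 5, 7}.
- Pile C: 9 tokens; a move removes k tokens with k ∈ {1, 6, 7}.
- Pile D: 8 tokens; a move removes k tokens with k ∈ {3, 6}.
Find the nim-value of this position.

Pile A is a plain Nim pile of size 6, so its Grundy value is 6.
For pile B, compute g(0), g(1), … with moves {2, 5, 7}:
k:     0  1  2  3  4  5  6  7  8
g(k):  0  0  1  1  0  2  1  3  2
So g(8) = 2.
Build the Grundy sequence for pile C with g(k) = mex{g(k−s) : s ∈ {1, 6, 7}, s ≤ k}:
k:     0  1  2  3  4  5  6  7  8  9
g(k):  0  1  0  1  0  1  2  3  2  3
So g(9) = 3.
Build the Grundy sequence for pile D with g(k) = mex{g(k−s) : s ∈ {3, 6}, s ≤ k}:
k:     0  1  2  3  4  5  6  7  8
g(k):  0  0  0  1  1  1  2  2  2
So g(8) = 2.
The value of a disjunctive sum is the nim-sum of the parts.
Combined value = 6 XOR 2 XOR 3 XOR 2 = 5.

5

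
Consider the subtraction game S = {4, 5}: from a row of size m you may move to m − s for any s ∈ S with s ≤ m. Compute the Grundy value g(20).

0

Build the Grundy sequence with g(k) = mex{g(k−s) : s ∈ {4, 5}, s ≤ k}:
k:     0  1  2  3  4  5  6  7  8  9 10 11 12 13 14 15 16 17 18 19 20
g(k):  0  0  0  0  1  1  1  1  2  0  0  0  0  1  1  1  1  2  0  0  0
So g(20) = 0.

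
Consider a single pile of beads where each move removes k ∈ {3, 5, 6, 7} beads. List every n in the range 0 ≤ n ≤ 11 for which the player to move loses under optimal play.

Build the Grundy sequence with g(k) = mex{g(k−s) : s ∈ {3, 5, 6, 7}, s ≤ k}:
k:     0  1  2  3  4  5  6  7  8  9 10 11
g(k):  0  0  0  1  1  1  2  2  2  3  0  0
The P-positions (g = 0) in 0..11 are 0, 1, 2, 10, 11.

0, 1, 2, 10, 11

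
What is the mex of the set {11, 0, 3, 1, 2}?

The values 0, 1, 2, 3 are all present; 4 is the first non-negative integer missing from the set.

4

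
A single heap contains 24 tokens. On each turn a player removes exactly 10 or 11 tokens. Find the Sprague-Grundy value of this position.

0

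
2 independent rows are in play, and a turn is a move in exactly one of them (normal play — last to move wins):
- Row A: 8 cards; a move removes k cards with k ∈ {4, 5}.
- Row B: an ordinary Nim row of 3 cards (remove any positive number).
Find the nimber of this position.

For row A, compute g(0), g(1), … with moves {4, 5}:
k:     0  1  2  3  4  5  6  7  8
g(k):  0  0  0  0  1  1  1  1  2
So g(8) = 2.
Row B is a plain Nim row of size 3, so its Grundy value is 3.
By the Sprague-Grundy theorem, the Grundy value of a sum of independent games is the XOR of the component values.
Combined value = 2 XOR 3 = 1.

1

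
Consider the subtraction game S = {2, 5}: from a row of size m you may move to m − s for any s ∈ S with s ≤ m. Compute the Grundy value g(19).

2

Build the Grundy sequence with g(k) = mex{g(k−s) : s ∈ {2, 5}, s ≤ k}:
k:     0  1  2  3  4  5  6  7  8  9 10 11 12 13 14 15 16 17 18 19
g(k):  0  0  1  1  0  2  1  0  0  1  1  0  2  1  0  0  1  1  0  2
So g(19) = 2.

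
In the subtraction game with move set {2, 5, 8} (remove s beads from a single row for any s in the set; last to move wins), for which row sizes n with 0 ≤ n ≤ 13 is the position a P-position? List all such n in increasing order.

0, 1, 4, 7, 10, 11

Grundy values for subtraction set {2, 5, 8}:
k:     0  1  2  3  4  5  6  7  8  9 10 11 12 13
g(k):  0  0  1  1  0  2  1  0  2  1  0  0  1  1
The P-positions (g = 0) in 0..13 are 0, 1, 4, 7, 10, 11.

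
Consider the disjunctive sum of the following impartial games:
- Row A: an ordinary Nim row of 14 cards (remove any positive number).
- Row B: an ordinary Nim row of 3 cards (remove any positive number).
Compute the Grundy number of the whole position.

13

Row A is a plain Nim row of size 14, so its Grundy value is 14.
Row B is a plain Nim row of size 3, so its Grundy value is 3.
By the Sprague-Grundy theorem, the Grundy value of a sum of independent games is the XOR of the component values.
Combined value = 14 XOR 3 = 13.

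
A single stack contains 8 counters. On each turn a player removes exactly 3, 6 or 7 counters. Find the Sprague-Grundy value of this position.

Compute g(0), g(1), … for moves {3, 6, 7}:
g(0) = mex{} = 0
g(1) = mex{} = 0
g(2) = mex{} = 0
g(3) = mex{0} = 1
g(4) = mex{0} = 1
g(5) = mex{0} = 1
g(6) = mex{0,1} = 2
g(7) = mex{0,1} = 2
g(8) = mex{0,1} = 2
So g(8) = 2.

2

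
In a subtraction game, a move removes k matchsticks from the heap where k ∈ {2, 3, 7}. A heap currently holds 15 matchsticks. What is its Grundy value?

0

Compute g(0), g(1), … for moves {2, 3, 7}:
k:     0  1  2  3  4  5  6  7  8  9 10 11 12 13 14 15
g(k):  0  0  1  1  2  0  0  1  1  2  0  0  1  1  2  0
So g(15) = 0.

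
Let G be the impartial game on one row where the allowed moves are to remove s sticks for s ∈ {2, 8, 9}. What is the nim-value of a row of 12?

Grundy values for subtraction set {2, 8, 9}:
g(0) = mex{} = 0
g(1) = mex{} = 0
g(2) = mex{0} = 1
g(3) = mex{0} = 1
g(4) = mex{1} = 0
g(5) = mex{1} = 0
g(6) = mex{0} = 1
g(7) = mex{0} = 1
g(8) = mex{0,1} = 2
g(9) = mex{0,1} = 2
g(10) = mex{0,1,2} = 3
g(11) = mex{1,2} = 0
g(12) = mex{0,1,3} = 2
So g(12) = 2.

2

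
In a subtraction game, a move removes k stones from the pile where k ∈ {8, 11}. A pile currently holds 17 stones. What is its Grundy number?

2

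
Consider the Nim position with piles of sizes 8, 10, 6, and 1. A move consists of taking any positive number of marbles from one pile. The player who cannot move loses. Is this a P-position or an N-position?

Bitwise XOR of the heap sizes:
  1000  (8)
  1010  (10)
  0110  (6)
  0001  (1)
  ----
  0101  (5)
The nim-sum is 5 ≠ 0, so this is an N-position: the player to move can win.

N-position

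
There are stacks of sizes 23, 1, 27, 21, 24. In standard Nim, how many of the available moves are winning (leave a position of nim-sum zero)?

0

Nim-sum: 23 XOR 1 XOR 27 XOR 21 XOR 24 = 0.
The nim-sum is already 0, so every move leaves a nonzero nim-sum — there are no winning moves.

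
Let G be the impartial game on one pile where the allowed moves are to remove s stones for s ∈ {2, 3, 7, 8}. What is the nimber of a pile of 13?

1

Grundy values for subtraction set {2, 3, 7, 8}:
k:     0  1  2  3  4  5  6  7  8  9 10 11 12 13
g(k):  0  0  1  1  2  0  0  1  1  2  0  0  1  1
So g(13) = 1.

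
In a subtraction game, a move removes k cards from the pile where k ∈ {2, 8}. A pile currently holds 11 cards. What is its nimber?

0

Grundy values for subtraction set {2, 8}:
k:     0  1  2  3  4  5  6  7  8  9 10 11
g(k):  0  0  1  1  0  0  1  1  2  2  0  0
So g(11) = 0.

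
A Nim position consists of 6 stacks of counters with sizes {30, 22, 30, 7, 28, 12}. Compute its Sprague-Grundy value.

1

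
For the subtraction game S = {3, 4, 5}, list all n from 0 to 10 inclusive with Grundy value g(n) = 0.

Build the Grundy sequence with g(k) = mex{g(k−s) : s ∈ {3, 4, 5}, s ≤ k}:
g(0) = mex{} = 0
g(1) = mex{} = 0
g(2) = mex{} = 0
g(3) = mex{0} = 1
g(4) = mex{0} = 1
g(5) = mex{0} = 1
g(6) = mex{0,1} = 2
g(7) = mex{0,1} = 2
g(8) = mex{1} = 0
g(9) = mex{1,2} = 0
g(10) = mex{1,2} = 0
The P-positions (g = 0) in 0..10 are 0, 1, 2, 8, 9, 10.

0, 1, 2, 8, 9, 10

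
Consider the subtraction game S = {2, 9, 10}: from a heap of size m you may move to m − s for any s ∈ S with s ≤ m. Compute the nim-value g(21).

1

Build the Grundy sequence with g(k) = mex{g(k−s) : s ∈ {2, 9, 10}, s ≤ k}:
k:     0  1  2  3  4  5  6  7  8  9 10 11 12 13 14 15 16 17 18 19 20 21
g(k):  0  0  1  1  0  0  1  1  0  2  1  3  0  2  1  3  0  2  1  0  0  1
So g(21) = 1.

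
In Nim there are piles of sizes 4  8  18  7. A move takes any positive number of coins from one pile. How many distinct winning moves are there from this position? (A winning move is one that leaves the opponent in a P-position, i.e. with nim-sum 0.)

Nim-sum: 4 ⊕ 8 ⊕ 18 ⊕ 7 = 25.
The overall nim-sum is X = 25. A pile of size p has a winning move iff p XOR X < p (reduce it to p XOR X).
  4: 4 XOR 25 = 29 ≥ 4 — no move.
  8: 8 XOR 25 = 17 ≥ 8 — no move.
  18: 18 XOR 25 = 11 < 18 — winning move (to 11).
  7: 7 XOR 25 = 30 ≥ 7 — no move.
That gives 1 winning move.

1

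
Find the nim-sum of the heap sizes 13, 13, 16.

Compute the nim-sum pairwise:
13 ^ 13 = 0
0 ^ 16 = 16

16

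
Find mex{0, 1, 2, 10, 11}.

3

The values 0, 1, 2 are all present; 3 is the first non-negative integer missing from the set.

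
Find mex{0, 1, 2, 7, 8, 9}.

3

The values 0, 1, 2 are all present; 3 is the first non-negative integer missing from the set.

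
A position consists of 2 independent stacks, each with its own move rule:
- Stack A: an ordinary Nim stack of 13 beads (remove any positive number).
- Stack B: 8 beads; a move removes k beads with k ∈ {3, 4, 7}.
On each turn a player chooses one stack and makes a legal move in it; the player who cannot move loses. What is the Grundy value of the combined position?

15

Stack A is a plain Nim stack of size 13, so its Grundy value is 13.
Build the Grundy sequence for stack B with g(k) = mex{g(k−s) : s ∈ {3, 4, 7}, s ≤ k}:
g(0) = mex{} = 0
g(1) = mex{} = 0
g(2) = mex{} = 0
g(3) = mex{0} = 1
g(4) = mex{0} = 1
g(5) = mex{0} = 1
g(6) = mex{0,1} = 2
g(7) = mex{0,1} = 2
g(8) = mex{0,1} = 2
So g(8) = 2.
By the Sprague-Grundy theorem, the Grundy value of a sum of independent games is the XOR of the component values.
Combined value = 13 ⊕ 2 = 15.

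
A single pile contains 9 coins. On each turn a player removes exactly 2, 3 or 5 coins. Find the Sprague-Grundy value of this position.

Grundy values for subtraction set {2, 3, 5}:
k:     0  1  2  3  4  5  6  7  8  9
g(k):  0  0  1  1  2  2  3  0  0  1
So g(9) = 1.

1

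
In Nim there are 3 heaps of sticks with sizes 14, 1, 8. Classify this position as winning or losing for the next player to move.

Winning position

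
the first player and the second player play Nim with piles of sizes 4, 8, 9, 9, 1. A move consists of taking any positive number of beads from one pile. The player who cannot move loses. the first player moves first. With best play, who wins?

Bitwise XOR of the heap sizes:
  0100  (4)
  1000  (8)
  1001  (9)
  1001  (9)
  0001  (1)
  ----
  1101  (13)
The nim-sum is 13 ≠ 0, so this is an N-position: the player to move can win; the first player has a winning move.

the first player wins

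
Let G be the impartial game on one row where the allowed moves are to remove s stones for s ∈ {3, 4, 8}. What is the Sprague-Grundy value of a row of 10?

1

Compute g(0), g(1), … for moves {3, 4, 8}:
k:     0  1  2  3  4  5  6  7  8  9 10
g(k):  0  0  0  1  1  1  2  0  2  3  1
So g(10) = 1.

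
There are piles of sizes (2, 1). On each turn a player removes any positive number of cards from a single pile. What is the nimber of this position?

3

Bitwise XOR of the heap sizes:
  10  (2)
  01  (1)
  --
  11  (3)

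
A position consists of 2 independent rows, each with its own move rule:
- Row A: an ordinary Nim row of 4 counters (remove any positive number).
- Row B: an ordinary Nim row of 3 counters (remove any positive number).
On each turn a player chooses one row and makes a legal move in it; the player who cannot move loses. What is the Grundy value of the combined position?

7

Row A is a plain Nim row of size 4, so its Grundy value is 4.
Row B is a plain Nim row of size 3, so its Grundy value is 3.
By the Sprague-Grundy theorem, the Grundy value of a sum of independent games is the XOR of the component values.
Combined value = 4 ⊕ 3 = 7.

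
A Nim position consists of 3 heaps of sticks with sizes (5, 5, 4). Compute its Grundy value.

4

Bitwise XOR of the heap sizes:
  101  (5)
  101  (5)
  100  (4)
  ---
  100  (4)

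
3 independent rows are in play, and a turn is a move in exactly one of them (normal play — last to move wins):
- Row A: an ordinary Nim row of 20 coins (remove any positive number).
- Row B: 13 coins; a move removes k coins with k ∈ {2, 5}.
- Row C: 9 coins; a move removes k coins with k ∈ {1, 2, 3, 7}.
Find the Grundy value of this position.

Row A is a plain Nim row of size 20, so its Grundy value is 20.
Grundy values for row B (subtraction set {2, 5}):
k:     0  1  2  3  4  5  6  7  8  9 10 11 12 13
g(k):  0  0  1  1  0  2  1  0  0  1  1  0  2  1
So g(13) = 1.
For row C, compute g(0), g(1), … with moves {1, 2, 3, 7}:
g(0) = mex{} = 0
g(1) = mex{0} = 1
g(2) = mex{0,1} = 2
g(3) = mex{0,1,2} = 3
g(4) = mex{1,2,3} = 0
g(5) = mex{0,2,3} = 1
g(6) = mex{0,1,3} = 2
g(7) = mex{0,1,2} = 3
g(8) = mex{1,2,3} = 0
g(9) = mex{0,2,3} = 1
So g(9) = 1.
By the Sprague-Grundy theorem, the Grundy value of a sum of independent games is the XOR of the component values.
Combined value = 20 ⊕ 1 ⊕ 1 = 20.

20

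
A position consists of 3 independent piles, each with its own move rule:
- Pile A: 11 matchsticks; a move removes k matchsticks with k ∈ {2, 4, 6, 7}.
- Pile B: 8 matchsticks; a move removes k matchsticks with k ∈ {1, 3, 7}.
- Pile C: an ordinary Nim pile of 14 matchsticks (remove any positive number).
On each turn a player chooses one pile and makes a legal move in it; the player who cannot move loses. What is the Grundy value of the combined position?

15

For pile A, compute g(0), g(1), … with moves {2, 4, 6, 7}:
g(0) = mex{} = 0
g(1) = mex{} = 0
g(2) = mex{0} = 1
g(3) = mex{0} = 1
g(4) = mex{0,1} = 2
g(5) = mex{0,1} = 2
g(6) = mex{0,1,2} = 3
g(7) = mex{0,1,2} = 3
g(8) = mex{0,1,2,3} = 4
g(9) = mex{1,2,3} = 0
g(10) = mex{1,2,3,4} = 0
g(11) = mex{0,2,3} = 1
So g(11) = 1.
Grundy values for pile B (subtraction set {1, 3, 7}):
g(0) = mex{} = 0
g(1) = mex{0} = 1
g(2) = mex{1} = 0
g(3) = mex{0} = 1
g(4) = mex{1} = 0
g(5) = mex{0} = 1
g(6) = mex{1} = 0
g(7) = mex{0} = 1
g(8) = mex{1} = 0
So g(8) = 0.
Pile C is a plain Nim pile of size 14, so its Grundy value is 14.
The value of a disjunctive sum is the nim-sum of the parts.
Combined value = 1 ⊕ 0 ⊕ 14 = 15.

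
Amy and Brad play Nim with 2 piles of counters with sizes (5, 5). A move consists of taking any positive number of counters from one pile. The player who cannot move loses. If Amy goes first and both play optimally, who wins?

Brad wins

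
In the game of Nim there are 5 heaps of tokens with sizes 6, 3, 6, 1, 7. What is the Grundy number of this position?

5

Compute the nim-sum pairwise:
6 XOR 3 = 5
5 XOR 6 = 3
3 XOR 1 = 2
2 XOR 7 = 5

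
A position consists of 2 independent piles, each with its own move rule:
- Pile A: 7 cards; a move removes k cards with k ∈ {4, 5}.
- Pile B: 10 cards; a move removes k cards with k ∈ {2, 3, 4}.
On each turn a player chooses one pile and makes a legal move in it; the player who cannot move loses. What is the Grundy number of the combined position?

3

For pile A, compute g(0), g(1), … with moves {4, 5}:
g(0) = mex{} = 0
g(1) = mex{} = 0
g(2) = mex{} = 0
g(3) = mex{} = 0
g(4) = mex{0} = 1
g(5) = mex{0} = 1
g(6) = mex{0} = 1
g(7) = mex{0} = 1
So g(7) = 1.
For pile B, compute g(0), g(1), … with moves {2, 3, 4}:
k:     0  1  2  3  4  5  6  7  8  9 10
g(k):  0  0  1  1  2  2  0  0  1  1  2
So g(10) = 2.
By the Sprague-Grundy theorem, the Grundy value of a sum of independent games is the XOR of the component values.
Combined value = 1 ⊕ 2 = 3.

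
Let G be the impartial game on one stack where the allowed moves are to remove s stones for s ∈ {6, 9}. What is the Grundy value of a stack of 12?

Grundy values for subtraction set {6, 9}:
g(0) = mex{} = 0
g(1) = mex{} = 0
g(2) = mex{} = 0
g(3) = mex{} = 0
g(4) = mex{} = 0
g(5) = mex{} = 0
g(6) = mex{0} = 1
g(7) = mex{0} = 1
g(8) = mex{0} = 1
g(9) = mex{0} = 1
g(10) = mex{0} = 1
g(11) = mex{0} = 1
g(12) = mex{0,1} = 2
So g(12) = 2.

2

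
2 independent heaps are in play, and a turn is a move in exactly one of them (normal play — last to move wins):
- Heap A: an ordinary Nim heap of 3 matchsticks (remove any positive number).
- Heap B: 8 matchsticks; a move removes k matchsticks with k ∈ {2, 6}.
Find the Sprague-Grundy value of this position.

Heap A is a plain Nim heap of size 3, so its Grundy value is 3.
For heap B, compute g(0), g(1), … with moves {2, 6}:
k:     0  1  2  3  4  5  6  7  8
g(k):  0  0  1  1  0  0  1  1  0
So g(8) = 0.
By the Sprague-Grundy theorem, the Grundy value of a sum of independent games is the XOR of the component values.
Combined value = 3 XOR 0 = 3.

3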